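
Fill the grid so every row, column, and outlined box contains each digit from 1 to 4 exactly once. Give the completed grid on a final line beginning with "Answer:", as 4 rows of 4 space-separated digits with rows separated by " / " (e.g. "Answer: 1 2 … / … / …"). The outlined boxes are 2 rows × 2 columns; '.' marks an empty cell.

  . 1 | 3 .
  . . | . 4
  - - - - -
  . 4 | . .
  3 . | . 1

Step 1. [r3c3∈{2}] nothing but 2 survives at r3c3 ⇒ r3c3=2.
Step 2. [r2c1∈{2}] r2c1 is down to just 2. So r2c1=2.
Step 3. [r3c4∈{3}] only 3 remains possible at r3c4, so r3c4=3.
Step 4. [r2c2∈{3}] r2c2's peers cover all but 3. So r2c2=3.
Step 5. [r3c1∈{1}] r3c1 has the single candidate 1, so r3c1=1.
Step 6. [r1c4∈{2}] r1c4 has the single candidate 2. So r1c4=2.
Step 7. [r4c2∈{2}] only 2 remains possible at r4c2, so r4c2=2.
Step 8. [r2c3∈{1}] r2c3 is down to just 1. So r2c3=1.
Step 9. [r1c1∈{4}] nothing but 4 survives at r1c1 ⇒ r1c1=4.
Step 10. [r4c3∈{4}] nothing but 4 survives at r4c3, so r4c3=4.

Answer: 4 1 3 2 / 2 3 1 4 / 1 4 2 3 / 3 2 4 1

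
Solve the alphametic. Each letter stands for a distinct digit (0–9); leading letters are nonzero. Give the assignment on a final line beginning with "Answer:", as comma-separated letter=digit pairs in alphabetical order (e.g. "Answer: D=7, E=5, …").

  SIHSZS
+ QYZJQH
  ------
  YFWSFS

Step 1. [col 1: S + H ≡ S (mod 10)] column 1 reads S+H+carry(0)=S with nothing yet; with all letters distinct, none taken yet, the only value for H is 0 ⇒ H=0.
Step 2. [col 1: S + H ≡ S (mod 10)] several values work for S in column 1 (S + H ≡ S (mod 10), carry-in 0); try S=2 ⇒ S=2.
Step 3. [col 2: Z + Q ≡ F (mod 10)] Q=5 is one option consistent with column 2 (Z + Q ≡ F (mod 10), carry-in 0) — take it ⇒ Q=5.
Step 4. [col 2: Z + Q ≡ F (mod 10)] several values work for Z in column 2 (Z + Q ≡ F (mod 10), carry-in 0); try Z=6. So Z=6.
Step 5. [col 2: Z + Q ≡ F (mod 10)] from column 2 (Z=6, Q=5, carry-in 0, digits 0,2,5,6 already taken and all letters distinct): F must equal 1 ⇒ F=1.
Step 6. [col 3: S + J ≡ S (mod 10)] column 3: given S=2, carry-in 1, and digits 0,1,2,5,6 already taken and all letters distinct, S+J≡S (mod 10) forces J=9, so J=9.
Step 7. [col 4: H + Z ≡ W (mod 10)] column 4 reads H+Z+carry(1)=W with H=0, Z=6; with digits 0,1,2,5,6,9 already taken and all letters distinct, the only value for W is 7, so W=7.
Step 8. [col 5: I + Y ≡ F (mod 10)] I=3 is one option consistent with column 5 (I + Y ≡ F (mod 10), carry-in 0) — take it ⇒ I=3.
Step 9. [col 5: I + Y ≡ F (mod 10)] in column 5 we have I+Y≡F with carry-in 0; given I=3, F=1 and digits 0,1,2,3,5,6,7,9 already taken and all letters distinct, that pins Y to 8. So Y=8.

Answer: F=1, H=0, I=3, J=9, Q=5, S=2, W=7, Y=8, Z=6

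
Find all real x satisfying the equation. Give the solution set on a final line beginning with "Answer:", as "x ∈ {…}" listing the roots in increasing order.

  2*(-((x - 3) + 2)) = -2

Step 1. [2*(-((x - 3) + 2)) = -2] divide by the outer 2. So div: -((x - 3) + 2) = -1.
Step 2. [-((x - 3) + 2) = -1] LHS negated; negate both sides. So neg: (x - 3) + 2 = 1.
Step 3. [(x - 3) + 2 = 1] +2 is outermost — subtract 2 both sides, so sub: x - 3 = -1.
Step 4. [x - 3 = -1] -3 is outermost — add 3 both sides. So sub: x = 2.

Answer: x ∈ {2}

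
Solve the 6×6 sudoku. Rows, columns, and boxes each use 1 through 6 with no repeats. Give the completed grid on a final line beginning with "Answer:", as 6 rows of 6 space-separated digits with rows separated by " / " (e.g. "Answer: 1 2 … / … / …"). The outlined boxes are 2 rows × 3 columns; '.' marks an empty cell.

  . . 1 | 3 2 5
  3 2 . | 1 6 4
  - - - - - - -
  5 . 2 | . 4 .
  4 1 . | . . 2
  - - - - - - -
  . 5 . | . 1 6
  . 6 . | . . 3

Step 1. [r4c3∈{3,6}] r4c3 is the only open cell in col 3 admitting 6. So r4c3=6.
Step 2. [r6c3∈{4}] r6c3 is down to just 4 ⇒ r6c3=4.
Step 3. [r4c4∈{5}] r4c4's peers cover all but 5 ⇒ r4c4=5.
Step 4. [r5c1∈{2}] r5c1's peers cover all but 2 ⇒ r5c1=2.
Step 5. [r3c2∈{3}] r3c2 is down to just 3. So r3c2=3.
Step 6. [r6c5∈{5}] r6c5's peers cover all but 5, so r6c5=5.
Step 7. [r3c4∈{6}] r3c4 is down to just 6, so r3c4=6.
Step 8. [r6c1∈{1}] r6c1's peers cover all but 1 ⇒ r6c1=1.
Step 9. [r2c3∈{5}] only 5 remains possible at r2c3, so r2c3=5.
Step 10. [r5c3∈{3}] r5c3 has the single candidate 3 ⇒ r5c3=3.
Step 11. [r5c4∈{4}] r5c4 is down to just 4. So r5c4=4.
Step 12. [r6c4∈{2}] only 2 remains possible at r6c4, so r6c4=2.
Step 13. [r1c2∈{4}] r1c2 has the single candidate 4, so r1c2=4.
Step 14. [r4c5∈{3}] r4c5 has the single candidate 3. So r4c5=3.
Step 15. [r1c1∈{6}] only 6 remains possible at r1c1, so r1c1=6.
Step 16. [r3c6∈{1}] only 1 remains possible at r3c6. So r3c6=1.

Answer: 6 4 1 3 2 5 / 3 2 5 1 6 4 / 5 3 2 6 4 1 / 4 1 6 5 3 2 / 2 5 3 4 1 6 / 1 6 4 2 5 3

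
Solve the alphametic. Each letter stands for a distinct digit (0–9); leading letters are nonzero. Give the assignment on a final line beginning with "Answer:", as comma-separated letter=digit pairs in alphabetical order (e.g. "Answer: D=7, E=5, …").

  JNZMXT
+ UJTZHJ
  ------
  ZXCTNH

Step 1. [col 1: T + J ≡ H (mod 10)] several values work for H in column 1 (T + J ≡ H (mod 10), carry-in 0); try H=8. So H=8.
Step 2. [col 1: T + J ≡ H (mod 10)] no forcing yet in column 1 (carry-in 0); J=1 is free and consistent — try it ⇒ J=1.
Step 3. [col 1: T + J ≡ H (mod 10)] column 1 reads T+J+carry(0)=H with J=1, H=8; with digits 1,8 already taken and all letters distinct, the only value for T is 7. So T=7.
Step 4. [col 2: X + H ≡ N (mod 10)] no forcing yet in column 2 (carry-in 0); X=4 is free and consistent — try it ⇒ X=4.
Step 5. [col 2: X + H ≡ N (mod 10)] in column 2 we have X+H≡N with carry-in 0; given X=4, H=8 and digits 1,4,7,8 already taken and all letters distinct, that pins N to 2 ⇒ N=2.
Step 6. [col 3: M + Z ≡ T (mod 10)] Z=6 is one option consistent with column 3 (M + Z ≡ T (mod 10), carry-in 1) — take it ⇒ Z=6.
Step 7. [col 3: M + Z ≡ T (mod 10)] column 3 reads M+Z+carry(1)=T with Z=6, T=7; with digits 1,2,4,6,7,8 already taken and all letters distinct, the only value for M is 0. So M=0.
Step 8. [col 4: Z + T ≡ C (mod 10)] column 4: given Z=6, T=7, carry-in 0, and digits 0,1,2,4,6,7,8 already taken and all letters distinct, Z+T≡C (mod 10) forces C=3. So C=3.
Step 9. [col 6: J + U ≡ Z (mod 10)] from column 6 (J=1, Z=6, carry-in 0, digits 0,1,2,3,4,6,7,8 already taken and all letters distinct): U must equal 5, so U=5.

Answer: C=3, H=8, J=1, M=0, N=2, T=7, U=5, X=4, Z=6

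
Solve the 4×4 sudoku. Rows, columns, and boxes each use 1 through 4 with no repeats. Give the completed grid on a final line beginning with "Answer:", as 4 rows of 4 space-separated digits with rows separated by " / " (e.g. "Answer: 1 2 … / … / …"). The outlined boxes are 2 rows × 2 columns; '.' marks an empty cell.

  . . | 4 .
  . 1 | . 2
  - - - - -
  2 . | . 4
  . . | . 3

Step 1. [r4c1∈{1,4}] across col 1, 1 lands solely at r4c1, so r4c1=1.
Step 2. [r1c1∈{3}] nothing but 3 survives at r1c1, so r1c1=3.
Step 3. [r1c2∈{2}] r1c2 has the single candidate 2. So r1c2=2.
Step 4. [r4c2∈{4}] only 4 remains possible at r4c2. So r4c2=4.
Step 5. [r2c3∈{3}] r2c3 is down to just 3. So r2c3=3.
Step 6. [r3c2∈{3}] nothing but 3 survives at r3c2, so r3c2=3.
Step 7. [r4c3∈{2}] only 2 remains possible at r4c3, so r4c3=2.
Step 8. [r2c1∈{4}] only 4 remains possible at r2c1. So r2c1=4.
Step 9. [r1c4∈{1}] only 1 remains possible at r1c4, so r1c4=1.
Step 10. [r3c3∈{1}] nothing but 1 survives at r3c3, so r3c3=1.

Answer: 3 2 4 1 / 4 1 3 2 / 2 3 1 4 / 1 4 2 3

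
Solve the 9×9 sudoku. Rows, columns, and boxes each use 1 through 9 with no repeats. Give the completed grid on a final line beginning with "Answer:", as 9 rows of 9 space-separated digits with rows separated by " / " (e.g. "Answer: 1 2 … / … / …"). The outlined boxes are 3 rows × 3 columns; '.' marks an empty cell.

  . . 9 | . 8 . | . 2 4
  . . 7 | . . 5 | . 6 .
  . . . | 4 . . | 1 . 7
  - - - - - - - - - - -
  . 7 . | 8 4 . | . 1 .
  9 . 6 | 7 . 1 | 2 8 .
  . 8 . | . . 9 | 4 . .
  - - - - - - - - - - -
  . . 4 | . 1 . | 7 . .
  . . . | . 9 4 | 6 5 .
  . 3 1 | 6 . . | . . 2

Step 1. [r8c2∈{2}] r8c2 has the single candidate 2. So r8c2=2.
Step 2. [r8c4∈{3}] nothing but 3 survives at r8c4 ⇒ r8c4=3.
Step 3. [r2c1∈{1,2,3,4,8}] across col 1, 4 lands solely at r2c1 ⇒ r2c1=4.
Step 4. [r3c8∈{3,9}] row 3 places 9 nowhere but r3c8 ⇒ r3c8=9.
Step 5. [r8c3∈{8}] r8c3 is down to just 8, so r8c3=8.
Step 6. [r1c7∈{3,5}] in box 3, 5 fits only at r1c7. So r1c7=5.
Step 7. [r6c1∈{1,2,3,5}] r6c1 is the only open cell in row 6 admitting 1, so r6c1=1.
Step 8. [r3c1∈{2,3,5,6,8}] in row 3, 8 fits only at r3c1, so r3c1=8.
Step 9. [r3c3∈{2,3,5}] 2 has one home in box 1: r3c3 ⇒ r3c3=2.
Step 10. [r1c1∈{3,6}] 3 has one home in box 1: r1c1. So r1c1=3.
Step 11. [r3c2∈{5,6}] row 3 places 5 nowhere but r3c2. So r3c2=5.
Step 12. [r9c7∈{8,9}] 9 has one home in row 9: r9c7, so r9c7=9.
Step 13. [r4c7∈{3}] nothing but 3 survives at r4c7, so r4c7=3.
Step 14. [r5c5∈{3,5}] 3 has one home in row 5: r5c5, so r5c5=3.
Step 15. [r7c9∈{3,8}] box 9 places 8 nowhere but r7c9. So r7c9=8.
Step 16. [r9c5∈{5,7}] 7 has one home in col 5: r9c5, so r9c5=7.
Step 17. [r6c5∈{2,5,6}] col 5 places 5 nowhere but r6c5, so r6c5=5.
Step 18. [r4c6∈{2,6}] in box 5, 6 fits only at r4c6 ⇒ r4c6=6.
Step 19. [r1c2∈{1,6}] r1c2 is the only open cell in row 1 admitting 6, so r1c2=6.
Step 20. [r4c3∈{5}] nothing but 5 survives at r4c3 ⇒ r4c3=5.
Step 21. [r7c4∈{2,5}] 5 has one home in col 4: r7c4. So r7c4=5.
Step 22. [r2c4∈{1,2,9}] row 2 places 9 nowhere but r2c4. So r2c4=9.
Step 23. [r8c1∈{7}] only 7 remains possible at r8c1 ⇒ r8c1=7.
Step 24. [r2c7∈{8}] only 8 remains possible at r2c7. So r2c7=8.
Step 25. [r2c9∈{3}] r2c9 has the single candidate 3 ⇒ r2c9=3.
Step 26. [r3c5∈{6}] r3c5 is down to just 6. So r3c5=6.
Step 27. [r3c6∈{3}] only 3 remains possible at r3c6, so r3c6=3.
Step 28. [r7c8∈{3}] r7c8 is down to just 3 ⇒ r7c8=3.
Step 29. [r5c9∈{5}] r5c9 has the single candidate 5. So r5c9=5.
Step 30. [r9c1∈{5}] nothing but 5 survives at r9c1 ⇒ r9c1=5.
Step 31. [r7c2∈{9}] r7c2 is down to just 9. So r7c2=9.
Step 32. [r2c5∈{2}] r2c5 has the single candidate 2. So r2c5=2.
Step 33. [r6c9∈{6}] only 6 remains possible at r6c9, so r6c9=6.
Step 34. [r1c6∈{7}] only 7 remains possible at r1c6. So r1c6=7.
Step 35. [r5c2∈{4}] only 4 remains possible at r5c2. So r5c2=4.
Step 36. [r9c8∈{4}] nothing but 4 survives at r9c8 ⇒ r9c8=4.
Step 37. [r8c9∈{1}] only 1 remains possible at r8c9, so r8c9=1.
Step 38. [r4c9∈{9}] r4c9 is down to just 9. So r4c9=9.
Step 39. [r6c4∈{2}] r6c4 is down to just 2. So r6c4=2.
Step 40. [r1c4∈{1}] r1c4 has the single candidate 1 ⇒ r1c4=1.
Step 41. [r2c2∈{1}] r2c2 is down to just 1 ⇒ r2c2=1.
Step 42. [r9c6∈{8}] r9c6 has the single candidate 8 ⇒ r9c6=8.
Step 43. [r7c1∈{6}] r7c1's peers cover all but 6. So r7c1=6.
Step 44. [r6c8∈{7}] r6c8's peers cover all but 7. So r6c8=7.
Step 45. [r6c3∈{3}] nothing but 3 survives at r6c3 ⇒ r6c3=3.
Step 46. [r7c6∈{2}] r7c6 is down to just 2. So r7c6=2.
Step 47. [r4c1∈{2}] r4c1 has the single candidate 2 ⇒ r4c1=2.

Answer: 3 6 9 1 8 7 5 2 4 / 4 1 7 9 2 5 8 6 3 / 8 5 2 4 6 3 1 9 7 / 2 7 5 8 4 6 3 1 9 / 9 4 6 7 3 1 2 8 5 / 1 8 3 2 5 9 4 7 6 / 6 9 4 5 1 2 7 3 8 / 7 2 8 3 9 4 6 5 1 / 5 3 1 6 7 8 9 4 2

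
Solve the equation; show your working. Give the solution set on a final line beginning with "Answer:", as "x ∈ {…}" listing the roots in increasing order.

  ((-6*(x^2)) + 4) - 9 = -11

Step 1. [((-6*(x^2)) + 4) - 9 = -11] peel the -9: add 9 from each side. So sub: (-6*(x^2)) + 4 = -2.
Step 2. [(-6*(x^2)) + 4 = -2] subtract 4: x sits inside (… + 4) ⇒ sub: -6*(x^2) = -6.
Step 3. [-6*(x^2) = -6] -6·(inner) — divide through by -6, so div: x^2 = 1.
Step 4. [x^2 = 1] √ both sides: 1 ≥ 0 gives two branches, so sqrt: x = 1 or -1.

Answer: x ∈ {-1, 1}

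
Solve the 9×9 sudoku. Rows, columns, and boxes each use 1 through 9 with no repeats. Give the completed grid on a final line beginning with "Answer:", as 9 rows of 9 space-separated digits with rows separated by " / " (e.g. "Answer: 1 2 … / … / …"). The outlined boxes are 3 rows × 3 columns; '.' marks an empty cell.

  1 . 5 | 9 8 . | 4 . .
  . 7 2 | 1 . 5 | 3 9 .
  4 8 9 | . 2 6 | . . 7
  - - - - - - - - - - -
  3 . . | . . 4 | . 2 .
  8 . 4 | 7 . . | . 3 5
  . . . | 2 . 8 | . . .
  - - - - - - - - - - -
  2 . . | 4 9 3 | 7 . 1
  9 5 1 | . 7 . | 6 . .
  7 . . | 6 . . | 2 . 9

Step 1. [r7c2∈{6}] r7c2 has the single candidate 6. So r7c2=6.
Step 2. [r9c5∈{1,5}] across box 8, 5 lands solely at r9c5. So r9c5=5.
Step 3. [r6c8∈{1,4,6,7}] across col 8, 7 lands solely at r6c8 ⇒ r6c8=7.
Step 4. [r6c3∈{6}] r6c3's peers cover all but 6 ⇒ r6c3=6.
Step 5. [r4c9∈{6,8}] 6 has one home in box 6: r4c9 ⇒ r4c9=6.
Step 6. [r4c5∈{1}] r4c5's peers cover all but 1. So r4c5=1.
Step 7. [r4c2∈{9}] r4c2 is down to just 9. So r4c2=9.
Step 8. [r8c4∈{8}] only 8 remains possible at r8c4. So r8c4=8.
Step 9. [r3c7∈{1,5}] across col 7, 5 lands solely at r3c7, so r3c7=5.
Step 10. [r6c7∈{1,9}] row 6 places 9 nowhere but r6c7 ⇒ r6c7=9.
Step 11. [r8c8∈{4}] only 4 remains possible at r8c8 ⇒ r8c8=4.
Step 12. [r9c8∈{8}] r9c8 has the single candidate 8. So r9c8=8.
Step 13. [r5c7∈{1}] r5c7 has the single candidate 1, so r5c7=1.
Step 14. [r9c3∈{3}] r9c3's peers cover all but 3, so r9c3=3.
Step 15. [r5c6∈{9}] nothing but 9 survives at r5c6 ⇒ r5c6=9.
Step 16. [r2c1∈{6}] r2c1 has the single candidate 6 ⇒ r2c1=6.
Step 17. [r3c4∈{3}] only 3 remains possible at r3c4. So r3c4=3.
Step 18. [r1c2∈{3}] r1c2 has the single candidate 3. So r1c2=3.
Step 19. [r3c8∈{1}] r3c8's peers cover all but 1, so r3c8=1.
Step 20. [r8c6∈{2}] nothing but 2 survives at r8c6. So r8c6=2.
Step 21. [r1c8∈{6}] r1c8 has the single candidate 6 ⇒ r1c8=6.
Step 22. [r4c3∈{7}] r4c3 is down to just 7, so r4c3=7.
Step 23. [r2c9∈{8}] only 8 remains possible at r2c9 ⇒ r2c9=8.
Step 24. [r6c1∈{5}] r6c1's peers cover all but 5. So r6c1=5.
Step 25. [r1c9∈{2}] r1c9 is down to just 2, so r1c9=2.
Step 26. [r1c6∈{7}] only 7 remains possible at r1c6, so r1c6=7.
Step 27. [r7c3∈{8}] only 8 remains possible at r7c3, so r7c3=8.
Step 28. [r9c6∈{1}] r9c6's peers cover all but 1 ⇒ r9c6=1.
Step 29. [r5c2∈{2}] nothing but 2 survives at r5c2 ⇒ r5c2=2.
Step 30. [r2c5∈{4}] r2c5 has the single candidate 4. So r2c5=4.
Step 31. [r5c5∈{6}] only 6 remains possible at r5c5 ⇒ r5c5=6.
Step 32. [r9c2∈{4}] only 4 remains possible at r9c2, so r9c2=4.
Step 33. [r7c8∈{5}] only 5 remains possible at r7c8, so r7c8=5.
Step 34. [r8c9∈{3}] r8c9 has the single candidate 3 ⇒ r8c9=3.
Step 35. [r4c4∈{5}] only 5 remains possible at r4c4, so r4c4=5.
Step 36. [r4c7∈{8}] r4c7 has the single candidate 8. So r4c7=8.
Step 37. [r6c2∈{1}] only 1 remains possible at r6c2 ⇒ r6c2=1.
Step 38. [r6c9∈{4}] r6c9 has the single candidate 4 ⇒ r6c9=4.
Step 39. [r6c5∈{3}] only 3 remains possible at r6c5 ⇒ r6c5=3.

Answer: 1 3 5 9 8 7 4 6 2 / 6 7 2 1 4 5 3 9 8 / 4 8 9 3 2 6 5 1 7 / 3 9 7 5 1 4 8 2 6 / 8 2 4 7 6 9 1 3 5 / 5 1 6 2 3 8 9 7 4 / 2 6 8 4 9 3 7 5 1 / 9 5 1 8 7 2 6 4 3 / 7 4 3 6 5 1 2 8 9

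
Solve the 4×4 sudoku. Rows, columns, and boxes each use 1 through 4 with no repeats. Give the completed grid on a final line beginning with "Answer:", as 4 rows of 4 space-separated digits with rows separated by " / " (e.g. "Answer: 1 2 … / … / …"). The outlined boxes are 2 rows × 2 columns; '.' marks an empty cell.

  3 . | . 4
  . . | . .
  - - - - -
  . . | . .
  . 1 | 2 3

Step 1. [r2c1∈{1,2,4}] in col 1, 1 fits only at r2c1 ⇒ r2c1=1.
Step 2. [r3c3∈{1,4}] in col 3, 4 fits only at r3c3, so r3c3=4.
Step 3. [r1c2∈{2}] nothing but 2 survives at r1c2. So r1c2=2.
Step 4. [r4c1∈{4}] only 4 remains possible at r4c1. So r4c1=4.
Step 5. [r1c3∈{1}] r1c3 is down to just 1. So r1c3=1.
Step 6. [r3c1∈{2}] nothing but 2 survives at r3c1 ⇒ r3c1=2.
Step 7. [r2c4∈{2}] r2c4's peers cover all but 2 ⇒ r2c4=2.
Step 8. [r2c2∈{4}] r2c2 is down to just 4. So r2c2=4.
Step 9. [r3c4∈{1}] r3c4's peers cover all but 1 ⇒ r3c4=1.
Step 10. [r2c3∈{3}] only 3 remains possible at r2c3 ⇒ r2c3=3.
Step 11. [r3c2∈{3}] nothing but 3 survives at r3c2. So r3c2=3.

Answer: 3 2 1 4 / 1 4 3 2 / 2 3 4 1 / 4 1 2 3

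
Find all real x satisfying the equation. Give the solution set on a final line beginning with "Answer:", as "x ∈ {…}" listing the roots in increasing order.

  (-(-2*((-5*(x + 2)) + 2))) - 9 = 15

Step 1. [(-(-2*((-5*(x + 2)) + 2))) - 9 = 15] 9 comes off first (add 9), so sub: -(-2*((-5*(x + 2)) + 2)) = 24.
Step 2. [-(-2*((-5*(x + 2)) + 2)) = 24] leading − — multiply by −1 ⇒ neg: -2*((-5*(x + 2)) + 2) = -24.
Step 3. [-2*((-5*(x + 2)) + 2) = -24] -2 out front; divide by -2 ⇒ div: (-5*(x + 2)) + 2 = 12.
Step 4. [(-5*(x + 2)) + 2 = 12] the outer +2 inverts by subtracting 2. So sub: -5*(x + 2) = 10.
Step 5. [-5*(x + 2) = 10] leading coefficient -5: divide by -5 ⇒ div: x + 2 = -2.
Step 6. [x + 2 = -2] 2 comes off first (subtract 2) ⇒ sub: x = -4.

Answer: x ∈ {-4}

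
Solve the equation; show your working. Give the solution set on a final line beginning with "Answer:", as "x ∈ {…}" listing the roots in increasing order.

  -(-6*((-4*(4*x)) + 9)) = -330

Step 1. [-(-6*((-4*(4*x)) + 9)) = -330] LHS negated; negate both sides. So neg: -6*((-4*(4*x)) + 9) = 330.
Step 2. [-6*((-4*(4*x)) + 9) = 330] LHS = -6·(…); ÷-6 both sides, so div: (-4*(4*x)) + 9 = -55.
Step 3. [(-4*(4*x)) + 9 = -55] subtract 9: x sits inside (… + 9), so sub: -4*(4*x) = -64.
Step 4. [-4*(4*x) = -64] leading coefficient -4: divide by -4, so div: 4*x = 16.
Step 5. [4*x = 16] LHS = 4·(…); ÷4 both sides ⇒ div: x = 4.

Answer: x ∈ {4}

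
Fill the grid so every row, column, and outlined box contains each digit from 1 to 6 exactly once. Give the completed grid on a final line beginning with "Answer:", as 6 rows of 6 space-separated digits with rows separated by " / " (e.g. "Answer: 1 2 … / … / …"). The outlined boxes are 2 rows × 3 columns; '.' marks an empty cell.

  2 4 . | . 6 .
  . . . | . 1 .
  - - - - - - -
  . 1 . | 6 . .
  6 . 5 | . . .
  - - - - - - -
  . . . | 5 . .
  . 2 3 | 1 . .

Step 1. [r6c5∈{4}] r6c5 has the single candidate 4. So r6c5=4.
Step 2. [r4c2∈{3}] r4c2 is down to just 3 ⇒ r4c2=3.
Step 3. [r4c5∈{2}] r4c5's peers cover all but 2. So r4c5=2.
Step 4. [r5c2∈{6}] only 6 remains possible at r5c2. So r5c2=6.
Step 5. [r2c4∈{2,3,4}] col 4 places 2 nowhere but r2c4, so r2c4=2.
Step 6. [r2c6∈{3,4,5}] 4 has one home in row 2: r2c6. So r2c6=4.
Step 7. [r1c6∈{3,5}] across row 1, 5 lands solely at r1c6. So r1c6=5.
Step 8. [r3c1∈{4}] r3c1's peers cover all but 4. So r3c1=4.
Step 9. [r5c5∈{3}] only 3 remains possible at r5c5, so r5c5=3.
Step 10. [r2c2∈{5}] r2c2's peers cover all but 5 ⇒ r2c2=5.
Step 11. [r5c1∈{1}] r5c1 is down to just 1. So r5c1=1.
Step 12. [r4c4∈{4}] r4c4 is down to just 4, so r4c4=4.
Step 13. [r4c6∈{1}] r4c6 is down to just 1. So r4c6=1.
Step 14. [r1c4∈{3}] r1c4 has the single candidate 3, so r1c4=3.
Step 15. [r5c3∈{4}] only 4 remains possible at r5c3, so r5c3=4.
Step 16. [r3c5∈{5}] nothing but 5 survives at r3c5, so r3c5=5.
Step 17. [r6c1∈{5}] r6c1's peers cover all but 5, so r6c1=5.
Step 18. [r1c3∈{1}] r1c3 is down to just 1. So r1c3=1.
Step 19. [r3c3∈{2}] nothing but 2 survives at r3c3 ⇒ r3c3=2.
Step 20. [r2c3∈{6}] r2c3 has the single candidate 6, so r2c3=6.
Step 21. [r5c6∈{2}] r5c6's peers cover all but 2. So r5c6=2.
Step 22. [r2c1∈{3}] r2c1 has the single candidate 3, so r2c1=3.
Step 23. [r6c6∈{6}] r6c6 is down to just 6, so r6c6=6.
Step 24. [r3c6∈{3}] r3c6 is down to just 3, so r3c6=3.

Answer: 2 4 1 3 6 5 / 3 5 6 2 1 4 / 4 1 2 6 5 3 / 6 3 5 4 2 1 / 1 6 4 5 3 2 / 5 2 3 1 4 6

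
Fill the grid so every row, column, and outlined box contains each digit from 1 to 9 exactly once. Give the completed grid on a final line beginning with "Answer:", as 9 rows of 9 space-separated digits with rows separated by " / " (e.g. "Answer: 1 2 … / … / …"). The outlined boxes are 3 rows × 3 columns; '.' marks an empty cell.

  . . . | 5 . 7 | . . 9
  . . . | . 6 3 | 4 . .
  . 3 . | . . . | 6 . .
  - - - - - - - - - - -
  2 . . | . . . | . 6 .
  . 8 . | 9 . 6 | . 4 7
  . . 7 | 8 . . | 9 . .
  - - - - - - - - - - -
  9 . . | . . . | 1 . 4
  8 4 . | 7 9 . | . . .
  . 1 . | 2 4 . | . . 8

Step 1. [r9c6∈{5}] r9c6 has the single candidate 5. So r9c6=5.
Step 2. [r2c4∈{1}] r2c4 has the single candidate 1 ⇒ r2c4=1.
Step 3. [r8c9∈{2,3,5,6}] in col 9, 6 fits only at r8c9, so r8c9=6.
Step 4. [r9c7∈{3,7}] in col 7, 7 fits only at r9c7, so r9c7=7.
Step 5. [r3c4∈{4}] only 4 remains possible at r3c4, so r3c4=4.
Step 6. [r4c4∈{3}] only 3 remains possible at r4c4. So r4c4=3.
Step 7. [r6c9∈{1,2,3,5}] across col 9, 3 lands solely at r6c9 ⇒ r6c9=3.
Step 8. [r7c2∈{2,5,6,7}] row 7 places 7 nowhere but r7c2, so r7c2=7.
Step 9. [r3c6∈{2,8,9}] 9 has one home in col 6: r3c6, so r3c6=9.
Step 10. [r6c6∈{1,2,4}] in col 6, 2 fits only at r6c6 ⇒ r6c6=2.
Step 11. [r6c1∈{1,4,5,6}] across row 6, 4 lands solely at r6c1 ⇒ r6c1=4.
Step 12. [r1c3∈{1,2,4,6,8}] r1c3 is the only open cell in row 1 admitting 4, so r1c3=4.
Step 13. [r5c7∈{2,5}] row 5 places 2 nowhere but r5c7. So r5c7=2.
Step 14. [r7c5∈{3,8}] across col 5, 3 lands solely at r7c5, so r7c5=3.
Step 15. [r4c7∈{5,8}] r4c7 is the only open cell in row 4 admitting 8 ⇒ r4c7=8.
Step 16. [r8c7∈{3,5}] r8c7 is the only open cell in col 7 admitting 5, so r8c7=5.
Step 17. [r7c3∈{2,5,6}] across row 7, 5 lands solely at r7c3, so r7c3=5.
Step 18. [r8c3∈{2,3}] 2 has one home in box 7: r8c3, so r8c3=2.
Step 19. [r7c8∈{2}] r7c8's peers cover all but 2 ⇒ r7c8=2.
Step 20. [r4c5∈{1,5,7}] row 4 places 7 nowhere but r4c5, so r4c5=7.
Step 21. [r6c2∈{5,6}] 6 has one home in row 6: r6c2, so r6c2=6.
Step 22. [r9c3∈{3,6}] 6 has one home in col 3: r9c3 ⇒ r9c3=6.
Step 23. [r9c1∈{3}] r9c1 is down to just 3. So r9c1=3.
Step 24. [r1c2∈{2}] r1c2 is down to just 2, so r1c2=2.
Step 25. [r2c9∈{2,5}] across row 2, 2 lands solely at r2c9. So r2c9=2.
Step 26. [r1c5∈{8}] nothing but 8 survives at r1c5. So r1c5=8.
Step 27. [r5c3∈{1,3}] 3 has one home in row 5: r5c3, so r5c3=3.
Step 28. [r8c6∈{1}] r8c6's peers cover all but 1 ⇒ r8c6=1.
Step 29. [r1c1∈{1,6}] r1c1 is the only open cell in row 1 admitting 6. So r1c1=6.
Step 30. [r1c8∈{1,3}] row 1 places 1 nowhere but r1c8 ⇒ r1c8=1.
Step 31. [r3c9∈{5}] r3c9 has the single candidate 5. So r3c9=5.
Step 32. [r4c2∈{5,9}] row 4 places 5 nowhere but r4c2. So r4c2=5.
Step 33. [r5c1∈{1}] only 1 remains possible at r5c1 ⇒ r5c1=1.
Step 34. [r3c1∈{7}] only 7 remains possible at r3c1, so r3c1=7.
Step 35. [r3c8∈{8}] only 8 remains possible at r3c8, so r3c8=8.
Step 36. [r5c5∈{5}] r5c5 has the single candidate 5, so r5c5=5.
Step 37. [r2c3∈{8,9}] in row 2, 8 fits only at r2c3. So r2c3=8.
Step 38. [r9c8∈{9}] nothing but 9 survives at r9c8 ⇒ r9c8=9.
Step 39. [r7c4∈{6}] r7c4 is down to just 6. So r7c4=6.
Step 40. [r4c3∈{9}] r4c3 has the single candidate 9. So r4c3=9.
Step 41. [r4c6∈{4}] r4c6's peers cover all but 4. So r4c6=4.
Step 42. [r6c5∈{1}] r6c5 is down to just 1, so r6c5=1.
Step 43. [r4c9∈{1}] r4c9 has the single candidate 1 ⇒ r4c9=1.
Step 44. [r2c1∈{5}] r2c1's peers cover all but 5 ⇒ r2c1=5.
Step 45. [r3c5∈{2}] r3c5 has the single candidate 2, so r3c5=2.
Step 46. [r1c7∈{3}] only 3 remains possible at r1c7, so r1c7=3.
Step 47. [r8c8∈{3}] r8c8's peers cover all but 3 ⇒ r8c8=3.
Step 48. [r6c8∈{5}] r6c8's peers cover all but 5, so r6c8=5.
Step 49. [r7c6∈{8}] only 8 remains possible at r7c6 ⇒ r7c6=8.
Step 50. [r3c3∈{1}] only 1 remains possible at r3c3. So r3c3=1.
Step 51. [r2c2∈{9}] nothing but 9 survives at r2c2. So r2c2=9.
Step 52. [r2c8∈{7}] r2c8's peers cover all but 7 ⇒ r2c8=7.

Answer: 6 2 4 5 8 7 3 1 9 / 5 9 8 1 6 3 4 7 2 / 7 3 1 4 2 9 6 8 5 / 2 5 9 3 7 4 8 6 1 / 1 8 3 9 5 6 2 4 7 / 4 6 7 8 1 2 9 5 3 / 9 7 5 6 3 8 1 2 4 / 8 4 2 7 9 1 5 3 6 / 3 1 6 2 4 5 7 9 8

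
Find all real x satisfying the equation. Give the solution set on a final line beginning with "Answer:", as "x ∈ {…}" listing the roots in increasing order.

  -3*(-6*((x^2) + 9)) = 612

Step 1. [-3*(-6*((x^2) + 9)) = 612] leading coefficient -3: divide by -3. So div: -6*((x^2) + 9) = -204.
Step 2. [-6*((x^2) + 9) = -204] -6 out front; divide by -6. So div: (x^2) + 9 = 34.
Step 3. [(x^2) + 9 = 34] 9 comes off first (subtract 9). So sub: x^2 = 25.
Step 4. [x^2 = 25] √ both sides: 25 ≥ 0 gives two branches ⇒ sqrt: x = 5 or -5.

Answer: x ∈ {-5, 5}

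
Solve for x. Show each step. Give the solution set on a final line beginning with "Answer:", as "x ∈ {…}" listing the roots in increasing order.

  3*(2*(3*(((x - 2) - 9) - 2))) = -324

Step 1. [3*(2*(3*(((x - 2) - 9) - 2))) = -324] divide by the outer 3 ⇒ div: 2*(3*(((x - 2) - 9) - 2)) = -108.
Step 2. [2*(3*(((x - 2) - 9) - 2)) = -108] 2 out front; divide by 2. So div: 3*(((x - 2) - 9) - 2) = -54.
Step 3. [3*(((x - 2) - 9) - 2) = -54] 3 out front; divide by 3, so div: ((x - 2) - 9) - 2 = -18.
Step 4. [((x - 2) - 9) - 2 = -18] 2 comes off first (add 2) ⇒ sub: (x - 2) - 9 = -16.
Step 5. [(x - 2) - 9 = -16] -9 is outermost — add 9 both sides. So sub: x - 2 = -7.
Step 6. [x - 2 = -7] -2 is outermost — add 2 both sides ⇒ sub: x = -5.

Answer: x ∈ {-5}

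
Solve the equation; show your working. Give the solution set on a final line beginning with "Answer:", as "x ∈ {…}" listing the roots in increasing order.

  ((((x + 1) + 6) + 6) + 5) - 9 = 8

Step 1. [((((x + 1) + 6) + 6) + 5) - 9 = 8] -9 is outermost — add 9 both sides. So sub: (((x + 1) + 6) + 6) + 5 = 17.
Step 2. [(((x + 1) + 6) + 6) + 5 = 17] the outer +5 inverts by subtracting 5, so sub: ((x + 1) + 6) + 6 = 12.
Step 3. [((x + 1) + 6) + 6 = 12] peel the +6: subtract 6 from each side, so sub: (x + 1) + 6 = 6.
Step 4. [(x + 1) + 6 = 6] +6 is outermost — subtract 6 both sides. So sub: x + 1 = 0.
Step 5. [x + 1 = 0] peel the +1: subtract 1 from each side, so sub: x = -1.

Answer: x ∈ {-1}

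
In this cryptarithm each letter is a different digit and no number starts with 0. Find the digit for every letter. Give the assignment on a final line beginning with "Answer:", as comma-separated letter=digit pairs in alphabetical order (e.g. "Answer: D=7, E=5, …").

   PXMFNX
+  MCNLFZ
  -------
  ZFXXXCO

Step 1. [col 1: X + Z ≡ O (mod 10)] no forcing yet in column 1 (carry-in 0); O=3 is free and consistent — try it ⇒ O=3.
Step 2. [col 1: X + Z ≡ O (mod 10)] several values work for Z in column 1 (X + Z ≡ O (mod 10), carry-in 0); try Z=1, so Z=1.
Step 3. [col 1: X + Z ≡ O (mod 10)] column 1: given Z=1, O=3, carry-in 0, and digits 1,3 already taken and all letters distinct, X+Z≡O (mod 10) forces X=2. So X=2.
Step 4. [col 2: N + F ≡ C (mod 10)] column 2 (N + F ≡ C (mod 10), carry-in 0) doesn't pin N yet; pick N=5 and continue ⇒ N=5.
Step 5. [col 2: N + F ≡ C (mod 10)] several values work for C in column 2 (N + F ≡ C (mod 10), carry-in 0); try C=9, so C=9.
Step 6. [col 2: N + F ≡ C (mod 10)] from column 2 (N=5, C=9, carry-in 0, digits 1,2,3,5,9 already taken and all letters distinct): F must equal 4. So F=4.
Step 7. [col 3: F + L ≡ X (mod 10)] from column 3 (F=4, X=2, carry-in 0, digits 1,2,3,4,5,9 already taken and all letters distinct): L must equal 8. So L=8.
Step 8. [col 4: M + N ≡ X (mod 10)] in column 4 we have M+N≡X with carry-in 1; given N=5, X=2 and digits 1,2,3,4,5,8,9 already taken and all letters distinct, that pins M to 6, so M=6.
Step 9. [col 6: P + M ≡ F (mod 10)] column 6 reads P+M+carry(1)=F with M=6, F=4; with digits 1,2,3,4,5,6,8,9 already taken and all letters distinct, the only value for P is 7 ⇒ P=7.

Answer: C=9, F=4, L=8, M=6, N=5, O=3, P=7, X=2, Z=1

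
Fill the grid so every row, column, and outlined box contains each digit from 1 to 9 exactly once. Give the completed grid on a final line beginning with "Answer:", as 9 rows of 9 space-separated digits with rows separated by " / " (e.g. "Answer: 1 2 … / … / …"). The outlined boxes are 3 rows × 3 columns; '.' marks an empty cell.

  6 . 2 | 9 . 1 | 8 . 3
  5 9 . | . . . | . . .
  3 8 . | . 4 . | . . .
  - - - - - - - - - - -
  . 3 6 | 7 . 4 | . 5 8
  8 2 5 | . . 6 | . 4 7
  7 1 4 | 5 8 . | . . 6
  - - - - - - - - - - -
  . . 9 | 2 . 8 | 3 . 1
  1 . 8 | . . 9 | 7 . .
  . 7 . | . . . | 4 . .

Step 1. [r3c7∈{1,2,5,6,9}] r3c7 is the only open cell in col 7 admitting 5, so r3c7=5.
Step 2. [r7c8∈{6}] only 6 remains possible at r7c8, so r7c8=6.
Step 3. [r8c8∈{2}] r8c8's peers cover all but 2, so r8c8=2.
Step 4. [r9c6∈{3,5}] in col 6, 5 fits only at r9c6. So r9c6=5.
Step 5. [r3c4∈{6}] r3c4's peers cover all but 6 ⇒ r3c4=6.
Step 6. [r8c2∈{4,5,6}] in col 2, 6 fits only at r8c2. So r8c2=6.
Step 7. [r8c5∈{3}] only 3 remains possible at r8c5, so r8c5=3.
Step 8. [r5c4∈{1,3}] in row 5, 3 fits only at r5c4. So r5c4=3.
Step 9. [r6c6∈{2}] only 2 remains possible at r6c6. So r6c6=2.
Step 10. [r3c6∈{7}] r3c6 is down to just 7. So r3c6=7.
Step 11. [r4c7∈{1,2,9}] r4c7 is the only open cell in row 4 admitting 2, so r4c7=2.
Step 12. [r4c5∈{1,9}] row 4 places 1 nowhere but r4c5, so r4c5=1.
Step 13. [r3c9∈{2,9}] r3c9 is the only open cell in row 3 admitting 2 ⇒ r3c9=2.
Step 14. [r3c8∈{1,9}] row 3 places 9 nowhere but r3c8, so r3c8=9.
Step 15. [r2c8∈{1,7}] r2c8 is the only open cell in col 8 admitting 1, so r2c8=1.
Step 16. [r6c7∈{9}] nothing but 9 survives at r6c7. So r6c7=9.
Step 17. [r1c2∈{4}] r1c2's peers cover all but 4, so r1c2=4.
Step 18. [r6c8∈{3}] nothing but 3 survives at r6c8. So r6c8=3.
Step 19. [r2c3∈{7}] r2c3 is down to just 7 ⇒ r2c3=7.
Step 20. [r2c7∈{6}] only 6 remains possible at r2c7 ⇒ r2c7=6.
Step 21. [r1c5∈{5}] r1c5 has the single candidate 5. So r1c5=5.
Step 22. [r9c5∈{6}] r9c5 is down to just 6 ⇒ r9c5=6.
Step 23. [r2c9∈{4}] r2c9 is down to just 4, so r2c9=4.
Step 24. [r2c5∈{2}] r2c5 has the single candidate 2. So r2c5=2.
Step 25. [r9c3∈{3}] r9c3's peers cover all but 3 ⇒ r9c3=3.
Step 26. [r7c1∈{4}] r7c1's peers cover all but 4 ⇒ r7c1=4.
Step 27. [r8c4∈{4}] nothing but 4 survives at r8c4. So r8c4=4.
Step 28. [r7c2∈{5}] r7c2's peers cover all but 5, so r7c2=5.
Step 29. [r9c4∈{1}] r9c4's peers cover all but 1. So r9c4=1.
Step 30. [r9c9∈{9}] r9c9 has the single candidate 9, so r9c9=9.
Step 31. [r1c8∈{7}] r1c8 is down to just 7, so r1c8=7.
Step 32. [r2c6∈{3}] r2c6's peers cover all but 3, so r2c6=3.
Step 33. [r9c8∈{8}] only 8 remains possible at r9c8. So r9c8=8.
Step 34. [r5c7∈{1}] r5c7 has the single candidate 1. So r5c7=1.
Step 35. [r5c5∈{9}] r5c5 has the single candidate 9, so r5c5=9.
Step 36. [r2c4∈{8}] r2c4 has the single candidate 8. So r2c4=8.
Step 37. [r3c3∈{1}] r3c3 is down to just 1. So r3c3=1.
Step 38. [r4c1∈{9}] only 9 remains possible at r4c1, so r4c1=9.
Step 39. [r8c9∈{5}] r8c9 has the single candidate 5. So r8c9=5.
Step 40. [r7c5∈{7}] r7c5 is down to just 7, so r7c5=7.
Step 41. [r9c1∈{2}] r9c1 is down to just 2, so r9c1=2.

Answer: 6 4 2 9 5 1 8 7 3 / 5 9 7 8 2 3 6 1 4 / 3 8 1 6 4 7 5 9 2 / 9 3 6 7 1 4 2 5 8 / 8 2 5 3 9 6 1 4 7 / 7 1 4 5 8 2 9 3 6 / 4 5 9 2 7 8 3 6 1 / 1 6 8 4 3 9 7 2 5 / 2 7 3 1 6 5 4 8 9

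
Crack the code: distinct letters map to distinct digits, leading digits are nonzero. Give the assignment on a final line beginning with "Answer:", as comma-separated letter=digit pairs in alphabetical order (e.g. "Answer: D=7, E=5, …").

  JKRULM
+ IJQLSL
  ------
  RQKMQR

Step 1. [col 1: M + L ≡ R (mod 10)] several values work for M in column 1 (M + L ≡ R (mod 10), carry-in 0); try M=9. So M=9.
Step 2. [col 1: M + L ≡ R (mod 10)] column 1 (M + L ≡ R (mod 10), carry-in 0) doesn't pin L yet; pick L=6 and continue ⇒ L=6.
Step 3. [col 1: M + L ≡ R (mod 10)] column 1 reads M+L+carry(0)=R with M=9, L=6; with digits 6,9 already taken and all letters distinct, the only value for R is 5, so R=5.
Step 4. [col 2: L + S ≡ Q (mod 10)] column 2 (L + S ≡ Q (mod 10), carry-in 1) doesn't pin S yet; pick S=0 and continue ⇒ S=0.
Step 5. [col 2: L + S ≡ Q (mod 10)] in column 2 we have L+S≡Q with carry-in 1; given L=6, S=0 and digits 0,5,6,9 already taken and all letters distinct, that pins Q to 7. So Q=7.
Step 6. [col 3: U + L ≡ M (mod 10)] column 3: given L=6, M=9, carry-in 0, and digits 0,5,6,7,9 already taken and all letters distinct, U+L≡M (mod 10) forces U=3. So U=3.
Step 7. [col 4: R + Q ≡ K (mod 10)] in column 4 we have R+Q≡K with carry-in 0; given R=5, Q=7 and digits 0,3,5,6,7,9 already taken and all letters distinct, that pins K to 2 ⇒ K=2.
Step 8. [col 5: K + J ≡ Q (mod 10)] in column 5 we have K+J≡Q with carry-in 1; given K=2, Q=7 and digits 0,2,3,5,6,7,9 already taken and all letters distinct, that pins J to 4 ⇒ J=4.
Step 9. [col 6: J + I ≡ R (mod 10)] column 6: given J=4, R=5, carry-in 0, and digits 0,2,3,4,5,6,7,9 already taken and all letters distinct, J+I≡R (mod 10) forces I=1 ⇒ I=1.

Answer: I=1, J=4, K=2, L=6, M=9, Q=7, R=5, S=0, U=3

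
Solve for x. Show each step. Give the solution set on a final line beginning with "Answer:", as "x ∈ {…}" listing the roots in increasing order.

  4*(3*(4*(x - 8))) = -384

Step 1. [4*(3*(4*(x - 8))) = -384] 4 out front; divide by 4. So div: 3*(4*(x - 8)) = -96.
Step 2. [3*(4*(x - 8)) = -96] divide by the outer 3 ⇒ div: 4*(x - 8) = -32.
Step 3. [4*(x - 8) = -32] 4·(inner) — divide through by 4 ⇒ div: x - 8 = -8.
Step 4. [x - 8 = -8] peel the -8: add 8 from each side, so sub: x = 0.

Answer: x ∈ {0}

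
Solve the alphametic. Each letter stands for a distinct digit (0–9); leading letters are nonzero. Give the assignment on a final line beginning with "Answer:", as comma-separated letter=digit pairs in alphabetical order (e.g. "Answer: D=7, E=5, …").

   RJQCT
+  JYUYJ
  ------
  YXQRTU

Step 1. [col 1: T + J ≡ U (mod 10)] J=4 is one option consistent with column 1 (T + J ≡ U (mod 10), carry-in 0) — take it ⇒ J=4.
Step 2. [Y] Y is the leading digit of a 6-digit sum of two 5-digit numbers; the final carry is exactly 1, so Y=1.
Step 3. [col 1: T + J ≡ U (mod 10)] U=3 is one option consistent with column 1 (T + J ≡ U (mod 10), carry-in 0) — take it, so U=3.
Step 4. [col 1: T + J ≡ U (mod 10)] in column 1 we have T+J≡U with carry-in 0; given J=4, U=3 and digits 1,3,4 already taken and all letters distinct, that pins T to 9 ⇒ T=9.
Step 5. [col 2: C + Y ≡ T (mod 10)] in column 2 we have C+Y≡T with carry-in 1; given Y=1, T=9 and digits 1,3,4,9 already taken and all letters distinct, that pins C to 7. So C=7.
Step 6. [col 3: Q + U ≡ R (mod 10)] no forcing yet in column 3 (carry-in 0); Q=5 is free and consistent — try it. So Q=5.
Step 7. [col 3: Q + U ≡ R (mod 10)] column 3: given Q=5, U=3, carry-in 0, and digits 1,3,4,5,7,9 already taken and all letters distinct, Q+U≡R (mod 10) forces R=8. So R=8.
Step 8. [col 5: R + J ≡ X (mod 10)] column 5: given R=8, J=4, carry-in 0, and digits 1,3,4,5,7,8,9 already taken and all letters distinct, R+J≡X (mod 10) forces X=2, so X=2.

Answer: C=7, J=4, Q=5, R=8, T=9, U=3, X=2, Y=1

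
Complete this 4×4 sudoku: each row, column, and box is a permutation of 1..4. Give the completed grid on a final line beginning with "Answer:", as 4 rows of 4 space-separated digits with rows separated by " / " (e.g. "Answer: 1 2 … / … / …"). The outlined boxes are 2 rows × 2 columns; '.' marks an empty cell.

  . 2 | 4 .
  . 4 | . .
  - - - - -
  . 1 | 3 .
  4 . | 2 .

Step 1. [r2c3∈{1}] r2c3 has the single candidate 1 ⇒ r2c3=1.
Step 2. [r2c1∈{3}] only 3 remains possible at r2c1 ⇒ r2c1=3.
Step 3. [r4c4∈{1}] only 1 remains possible at r4c4. So r4c4=1.
Step 4. [r1c4∈{3}] r1c4's peers cover all but 3. So r1c4=3.
Step 5. [r2c4∈{2}] nothing but 2 survives at r2c4, so r2c4=2.
Step 6. [r3c1∈{2}] r3c1 has the single candidate 2. So r3c1=2.
Step 7. [r4c2∈{3}] nothing but 3 survives at r4c2, so r4c2=3.
Step 8. [r1c1∈{1}] r1c1 is down to just 1. So r1c1=1.
Step 9. [r3c4∈{4}] r3c4's peers cover all but 4 ⇒ r3c4=4.

Answer: 1 2 4 3 / 3 4 1 2 / 2 1 3 4 / 4 3 2 1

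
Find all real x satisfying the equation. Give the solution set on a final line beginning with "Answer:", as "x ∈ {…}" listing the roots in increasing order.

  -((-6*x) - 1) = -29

Step 1. [-((-6*x) - 1) = -29] flip signs both sides, so neg: (-6*x) - 1 = 29.
Step 2. [(-6*x) - 1 = 29] -1 is outermost — add 1 both sides. So sub: -6*x = 30.
Step 3. [-6*x = 30] LHS = -6·(…); ÷-6 both sides. So div: x = -5.

Answer: x ∈ {-5}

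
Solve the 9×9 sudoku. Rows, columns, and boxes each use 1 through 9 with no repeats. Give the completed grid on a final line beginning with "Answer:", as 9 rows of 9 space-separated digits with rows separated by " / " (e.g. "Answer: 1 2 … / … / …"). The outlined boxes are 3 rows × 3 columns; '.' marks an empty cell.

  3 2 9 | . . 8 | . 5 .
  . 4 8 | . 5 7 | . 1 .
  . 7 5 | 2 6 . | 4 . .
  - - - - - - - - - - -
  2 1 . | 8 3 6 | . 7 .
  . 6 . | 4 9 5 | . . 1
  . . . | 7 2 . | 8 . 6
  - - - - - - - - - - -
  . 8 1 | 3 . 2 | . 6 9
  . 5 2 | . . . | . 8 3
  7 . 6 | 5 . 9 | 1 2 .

Step 1. [r6c8∈{3,4,9}] col 8 places 4 nowhere but r6c8, so r6c8=4.
Step 2. [r2c7∈{2,3,6,9}] row 2 places 3 nowhere but r2c7, so r2c7=3.
Step 3. [r8c6∈{1,4}] 4 has one home in col 6: r8c6. So r8c6=4.
Step 4. [r1c4∈{1}] r1c4 is down to just 1 ⇒ r1c4=1.
Step 5. [r8c7∈{7}] nothing but 7 survives at r8c7, so r8c7=7.
Step 6. [r6c3∈{3}] r6c3 has the single candidate 3. So r6c3=3.
Step 7. [r4c7∈{5,9}] r4c7 is the only open cell in row 4 admitting 9, so r4c7=9.
Step 8. [r8c1∈{9}] only 9 remains possible at r8c1. So r8c1=9.
Step 9. [r7c1∈{4}] r7c1 is down to just 4 ⇒ r7c1=4.
Step 10. [r1c7∈{6}] nothing but 6 survives at r1c7, so r1c7=6.
Step 11. [r5c1∈{8}] r5c1 is down to just 8. So r5c1=8.
Step 12. [r4c3∈{4}] r4c3's peers cover all but 4. So r4c3=4.
Step 13. [r8c4∈{6}] only 6 remains possible at r8c4. So r8c4=6.
Step 14. [r4c9∈{5}] r4c9's peers cover all but 5 ⇒ r4c9=5.
Step 15. [r5c7∈{2}] only 2 remains possible at r5c7 ⇒ r5c7=2.
Step 16. [r8c5∈{1}] r8c5's peers cover all but 1. So r8c5=1.
Step 17. [r9c5∈{8}] nothing but 8 survives at r9c5, so r9c5=8.
Step 18. [r6c2∈{9}] r6c2 has the single candidate 9, so r6c2=9.
Step 19. [r7c5∈{7}] r7c5 has the single candidate 7. So r7c5=7.
Step 20. [r7c7∈{5}] nothing but 5 survives at r7c7 ⇒ r7c7=5.
Step 21. [r1c5∈{4}] r1c5 is down to just 4. So r1c5=4.
Step 22. [r3c9∈{8}] nothing but 8 survives at r3c9. So r3c9=8.
Step 23. [r2c1∈{6}] r2c1 has the single candidate 6 ⇒ r2c1=6.
Step 24. [r2c9∈{2}] r2c9 is down to just 2, so r2c9=2.
Step 25. [r3c6∈{3}] r3c6's peers cover all but 3. So r3c6=3.
Step 26. [r2c4∈{9}] r2c4's peers cover all but 9 ⇒ r2c4=9.
Step 27. [r5c3∈{7}] r5c3 has the single candidate 7. So r5c3=7.
Step 28. [r5c8∈{3}] r5c8 is down to just 3, so r5c8=3.
Step 29. [r6c6∈{1}] r6c6 is down to just 1. So r6c6=1.
Step 30. [r6c1∈{5}] r6c1 has the single candidate 5 ⇒ r6c1=5.
Step 31. [r9c2∈{3}] nothing but 3 survives at r9c2, so r9c2=3.
Step 32. [r3c1∈{1}] only 1 remains possible at r3c1, so r3c1=1.
Step 33. [r1c9∈{7}] r1c9 is down to just 7 ⇒ r1c9=7.
Step 34. [r3c8∈{9}] r3c8's peers cover all but 9, so r3c8=9.
Step 35. [r9c9∈{4}] r9c9 is down to just 4 ⇒ r9c9=4.

Answer: 3 2 9 1 4 8 6 5 7 / 6 4 8 9 5 7 3 1 2 / 1 7 5 2 6 3 4 9 8 / 2 1 4 8 3 6 9 7 5 / 8 6 7 4 9 5 2 3 1 / 5 9 3 7 2 1 8 4 6 / 4 8 1 3 7 2 5 6 9 / 9 5 2 6 1 4 7 8 3 / 7 3 6 5 8 9 1 2 4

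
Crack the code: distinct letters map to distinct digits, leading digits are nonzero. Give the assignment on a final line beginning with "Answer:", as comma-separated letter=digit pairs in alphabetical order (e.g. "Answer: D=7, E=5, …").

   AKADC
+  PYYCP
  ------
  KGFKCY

Step 1. [K] adding two 5-digit numbers gives at most 5+1 digits, and here it does — K is that final carry and must be 1 ⇒ K=1.
Step 2. [col 1: C + P ≡ Y (mod 10)] P=5 is one option consistent with column 1 (C + P ≡ Y (mod 10), carry-in 0) — take it. So P=5.
Step 3. [col 1: C + P ≡ Y (mod 10)] column 1 (C + P ≡ Y (mod 10), carry-in 0) doesn't pin C yet; pick C=7 and continue, so C=7.
Step 4. [col 1: C + P ≡ Y (mod 10)] in column 1 we have C+P≡Y with carry-in 0; given C=7, P=5 and digits 1,5,7 already taken and all letters distinct, that pins Y to 2. So Y=2.
Step 5. [col 2: D + C ≡ C (mod 10)] column 2: given C=7, carry-in 1, and digits 1,2,5,7 already taken and all letters distinct, D+C≡C (mod 10) forces D=9, so D=9.
Step 6. [col 3: A + Y ≡ K (mod 10)] column 3 reads A+Y+carry(1)=K with Y=2, K=1; with digits 1,2,5,7,9 already taken and all letters distinct, the only value for A is 8. So A=8.
Step 7. [col 4: K + Y ≡ F (mod 10)] in column 4 we have K+Y≡F with carry-in 1; given K=1, Y=2 and digits 1,2,5,7,8,9 already taken and all letters distinct, that pins F to 4, so F=4.
Step 8. [col 5: A + P ≡ G (mod 10)] column 5: given A=8, P=5, carry-in 0, and digits 1,2,4,5,7,8,9 already taken and all letters distinct, A+P≡G (mod 10) forces G=3. So G=3.

Answer: A=8, C=7, D=9, F=4, G=3, K=1, P=5, Y=2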